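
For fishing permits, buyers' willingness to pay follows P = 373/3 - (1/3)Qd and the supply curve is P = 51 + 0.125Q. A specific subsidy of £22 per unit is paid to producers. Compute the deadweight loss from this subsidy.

Pre-subsidy: 373/3 - (1/3)Q = 51 + 0.125Q gives Q* = 160 and P* = 71.
With the subsidy, sellers receive Ps = Pb + 22 for each unit, where Pb is the price buyers pay.
On the curves, Pb = 373/3 - (1/3)Q and Ps = 51 + 0.125Q; the wedge Ps − Pb = 22 gives 51 + 0.125Q − (373/3 - (1/3)Q) = 22, so Q' = 208.
Then Pb = 373/3 − (1/3)·208 = 55 and Ps = 51 + 0.125·208 = 77.
The subsidy expands output by 208 − 160 = 48 past the efficient level; on those units the gap between marginal cost and willingness to pay runs from 0 up to 22.
DWL = ½ × 22 × 48 = 528.

Deadweight loss = £528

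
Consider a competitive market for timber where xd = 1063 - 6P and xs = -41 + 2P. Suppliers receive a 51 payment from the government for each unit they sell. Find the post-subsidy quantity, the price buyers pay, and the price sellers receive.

x' = 311.5; buyers pay 125.25; sellers receive 176.25

Pre-subsidy: 1063 - 6P = -41 + 2P gives P* = 138, x* = 235.
With the subsidy, sellers receive Ps = Pb + 51 for each unit, where Pb is the price buyers pay.
Supply in terms of Pb becomes xs = -41 + 2(Pb + 51) = 61 + 2Pb. Setting this equal to demand: 1063 - 6Pb = 61 + 2Pb, so Pb = 125.25.
Sellers receive Ps = 125.25 + 51 = 176.25; x' = 1063 − 6·125.25 = 311.5.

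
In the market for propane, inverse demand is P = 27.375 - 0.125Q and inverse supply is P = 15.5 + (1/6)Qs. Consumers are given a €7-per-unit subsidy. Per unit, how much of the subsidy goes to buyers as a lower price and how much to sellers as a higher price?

Pre-subsidy: 27.375 - 0.125Q = 15.5 + (1/6)Q gives Q* = 285/7 and P* = 156/7.
With the rebate, buyers effectively pay Pb = Ps − 7, where Ps is the price sellers receive.
On the curves, Pb = 27.375 - 0.125Q and Ps = 15.5 + (1/6)Q; the wedge Ps − Pb = 7 gives 15.5 + (1/6)Q − (27.375 - 0.125Q) = 7, so Q' = 453/7.
Then Pb = 27.375 − 0.125·(453/7) = 135/7 and Ps = 15.5 + (1/6)·(453/7) = 184/7.
Buyers' price falls by P* − Pb = 156/7 − 135/7 = 3; sellers' price rises by Ps − P* = 184/7 − 156/7 = 4.

Buyers gain €3 per unit; sellers gain €4 per unit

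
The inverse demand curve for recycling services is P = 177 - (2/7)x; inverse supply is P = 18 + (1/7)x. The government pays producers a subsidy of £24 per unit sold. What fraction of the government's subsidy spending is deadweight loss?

DWL / government spending = 4/61

Pre-subsidy: 177 - (2/7)x = 18 + (1/7)x gives x* = 371 and P* = 71.
With the subsidy, sellers receive Ps = Pb + 24 for each unit, where Pb is the price buyers pay.
On the curves, Pb = 177 - (2/7)x and Ps = 18 + (1/7)x; the wedge Ps − Pb = 24 gives 18 + (1/7)x − (177 - (2/7)x) = 24, so x' = 427.
Then Pb = 177 − (2/7)·427 = 55 and Ps = 18 + (1/7)·427 = 79.
ΔCS = ½(371 + 427)(71 − 55) = 6384; ΔPS = ½(371 + 427)(79 − 71) = 3192.
Government spending = 24 × 427 = 10248.
DWL = ½ × 24 × (427 − 371) = 672; fraction = 672 / 10248 = 4/61.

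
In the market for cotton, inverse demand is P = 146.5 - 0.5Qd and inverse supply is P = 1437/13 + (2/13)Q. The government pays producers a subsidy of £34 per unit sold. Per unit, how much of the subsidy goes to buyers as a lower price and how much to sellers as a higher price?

Buyers gain £26 per unit; sellers gain £8 per unit

Pre-subsidy: 146.5 - 0.5Q = 1437/13 + (2/13)Q gives Q* = 55 and P* = 119.
With the subsidy, sellers receive Ps = Pb + 34 for each unit, where Pb is the price buyers pay.
On the curves, Pb = 146.5 - 0.5Q and Ps = 1437/13 + (2/13)Q; the wedge Ps − Pb = 34 gives 1437/13 + (2/13)Q − (146.5 - 0.5Q) = 34, so Q' = 107.
Then Pb = 146.5 − 0.5·107 = 93 and Ps = 1437/13 + (2/13)·107 = 127.
Buyers' price falls by P* − Pb = 119 − 93 = 26; sellers' price rises by Ps − P* = 127 − 119 = 8.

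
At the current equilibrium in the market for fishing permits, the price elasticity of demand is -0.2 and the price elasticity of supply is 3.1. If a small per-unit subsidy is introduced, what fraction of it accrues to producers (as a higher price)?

Producer share = 2/33

For a small subsidy around the equilibrium, the benefit split depends on the relative slopes, which at a point are proportional to the elasticities.
Buyer share = εs/(εs + |εd|) = 3.1/(3.1 + 0.2) = 31/33; seller share = |εd|/(εs + |εd|) = 2/33.
So producers capture 2/33 of the subsidy.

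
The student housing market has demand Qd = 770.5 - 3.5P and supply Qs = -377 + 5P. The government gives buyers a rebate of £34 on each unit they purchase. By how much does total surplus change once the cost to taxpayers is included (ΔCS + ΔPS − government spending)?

Net change in total surplus = -£1190

Pre-subsidy: 770.5 - 3.5P = -377 + 5P gives P* = 135, Q* = 298.
With the rebate, buyers effectively pay Pb = Ps − 34, where Ps is the price sellers receive.
Demand in terms of Ps becomes Qd = 770.5 − 3.5(Ps − 34) = 889.5 - 3.5Ps. Setting this equal to supply: 889.5 - 3.5Ps = -377 + 5Ps, so Ps = 149.
Buyers pay Pb = 149 − 34 = 115; Q' = -377 + 5·149 = 368.
ΔCS = ½(298 + 368)(135 − 115) = 6660; ΔPS = ½(298 + 368)(149 − 135) = 4662.
Government spending = 34 × 368 = 12512.
Net change = 6660 + 4662 − 12512 = -1190. The loss equals the DWL triangle ½·34·70.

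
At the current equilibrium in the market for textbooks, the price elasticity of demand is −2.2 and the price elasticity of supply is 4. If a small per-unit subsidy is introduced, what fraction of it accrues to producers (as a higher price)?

Producer share = 11/31

For a small subsidy around the equilibrium, the benefit split depends on the relative slopes, which at a point are proportional to the elasticities.
Buyer share = εs/(εs + |εd|) = 4/(4 + 2.2) = 20/31; seller share = |εd|/(εs + |εd|) = 11/31.
So producers capture 11/31 of the subsidy.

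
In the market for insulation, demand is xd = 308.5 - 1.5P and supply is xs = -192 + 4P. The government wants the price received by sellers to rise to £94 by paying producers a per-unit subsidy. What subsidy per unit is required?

Required subsidy s = £11 per unit

At a seller price of 94, quantity supplied is -192 + 4·94 = 184.
Buyers absorb 184 only when they pay Pb with 308.5 − 1.5·Pb = 184, i.e. Pb = 83.
s = Ps − Pb = 94 − 83 = 11.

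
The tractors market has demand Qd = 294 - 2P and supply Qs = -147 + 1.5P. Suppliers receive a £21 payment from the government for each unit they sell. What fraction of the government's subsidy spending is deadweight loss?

Pre-subsidy: 294 - 2P = -147 + 1.5P gives P* = 126, Q* = 42.
With the subsidy, sellers receive Ps = Pb + 21 for each unit, where Pb is the price buyers pay.
Supply in terms of Pb becomes Qs = -147 + 1.5(Pb + 21) = -115.5 + 1.5Pb. Setting this equal to demand: 294 - 2Pb = -115.5 + 1.5Pb, so Pb = 117.
Sellers receive Ps = 117 + 21 = 138; Q' = 294 − 2·117 = 60.
ΔCS = ½(42 + 60)(126 − 117) = 459; ΔPS = ½(42 + 60)(138 − 126) = 612.
Government spending = 21 × 60 = 1260.
DWL = ½ × 21 × (60 − 42) = 189; fraction = 189 / 1260 = 0.15.

DWL / government spending = 0.15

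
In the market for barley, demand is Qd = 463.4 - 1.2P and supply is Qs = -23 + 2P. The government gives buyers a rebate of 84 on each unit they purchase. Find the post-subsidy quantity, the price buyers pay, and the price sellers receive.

Q' = 344; buyers pay 99.5; sellers receive 183.5

Pre-subsidy: 463.4 - 1.2P = -23 + 2P gives P* = 152, Q* = 281.
With the rebate, buyers effectively pay Pb = Ps − 84, where Ps is the price sellers receive.
Demand in terms of Ps becomes Qd = 463.4 − 1.2(Ps − 84) = 564.2 - 1.2Ps. Setting this equal to supply: 564.2 - 1.2Ps = -23 + 2Ps, so Ps = 183.5.
Buyers pay Pb = 183.5 − 84 = 99.5; Q' = -23 + 2·183.5 = 344.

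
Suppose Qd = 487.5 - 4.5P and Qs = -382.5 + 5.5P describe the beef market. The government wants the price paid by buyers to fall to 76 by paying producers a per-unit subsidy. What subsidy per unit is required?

At a buyer price of 76, quantity demanded is 487.5 − 4.5·76 = 145.5.
Sellers supply 145.5 only when they receive Ps with -382.5 + 5.5·Ps = 145.5, i.e. Ps = 96.
s = Ps − Pb = 96 − 76 = 20.

Required subsidy s = 20 per unit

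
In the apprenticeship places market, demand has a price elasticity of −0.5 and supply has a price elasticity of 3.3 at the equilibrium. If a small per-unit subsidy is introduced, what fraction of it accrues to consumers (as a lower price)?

Consumer share = 33/38

For a small subsidy around the equilibrium, the benefit split depends on the relative slopes, which at a point are proportional to the elasticities.
Buyer share = εs/(εs + |εd|) = 3.3/(3.3 + 0.5) = 33/38; seller share = |εd|/(εs + |εd|) = 5/38.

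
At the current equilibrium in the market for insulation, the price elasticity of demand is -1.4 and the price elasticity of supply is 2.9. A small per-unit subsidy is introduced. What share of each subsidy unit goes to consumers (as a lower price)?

For a small subsidy around the equilibrium, the benefit split depends on the relative slopes, which at a point are proportional to the elasticities.
Buyer share = εs/(εs + |εd|) = 2.9/(2.9 + 1.4) = 29/43; seller share = |εd|/(εs + |εd|) = 14/43.

Consumer share = 29/43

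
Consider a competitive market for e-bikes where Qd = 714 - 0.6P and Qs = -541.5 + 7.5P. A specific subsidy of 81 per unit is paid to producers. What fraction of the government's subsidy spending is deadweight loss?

DWL / government spending = 5/148

Pre-subsidy: 714 - 0.6P = -541.5 + 7.5P gives P* = 155, Q* = 621.
With the subsidy, sellers receive Ps = Pb + 81 for each unit, where Pb is the price buyers pay.
Supply in terms of Pb becomes Qs = -541.5 + 7.5(Pb + 81) = 66 + 7.5Pb. Setting this equal to demand: 714 - 0.6Pb = 66 + 7.5Pb, so Pb = 80.
Sellers receive Ps = 80 + 81 = 161; Q' = 714 − 0.6·80 = 666.
ΔCS = ½(621 + 666)(155 − 80) = 48262.5; ΔPS = ½(621 + 666)(161 − 155) = 3861.
Government spending = 81 × 666 = 53946.
DWL = ½ × 81 × (666 − 621) = 1822.5; fraction = 1822.5 / 53946 = 5/148.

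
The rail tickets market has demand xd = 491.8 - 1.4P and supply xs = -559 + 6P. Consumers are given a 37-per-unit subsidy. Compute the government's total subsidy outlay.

Pre-subsidy: 491.8 - 1.4P = -559 + 6P gives P* = 142, x* = 293.
With the rebate, buyers effectively pay Pb = Ps − 37, where Ps is the price sellers receive.
Demand in terms of Ps becomes xd = 491.8 − 1.4(Ps − 37) = 543.6 - 1.4Ps. Setting this equal to supply: 543.6 - 1.4Ps = -559 + 6Ps, so Ps = 149.
Buyers pay Pb = 149 − 37 = 112; x' = -559 + 6·149 = 335.
Government outlay = subsidy × quantity = 37 × 335 = 12395.

Government cost = 12395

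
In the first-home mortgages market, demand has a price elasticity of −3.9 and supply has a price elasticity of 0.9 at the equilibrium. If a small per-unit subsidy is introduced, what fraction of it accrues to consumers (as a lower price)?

Consumer share = 0.1875

For a small subsidy around the equilibrium, the benefit split depends on the relative slopes, which at a point are proportional to the elasticities.
Buyer share = εs/(εs + |εd|) = 0.9/(0.9 + 3.9) = 0.1875; seller share = |εd|/(εs + |εd|) = 0.8125.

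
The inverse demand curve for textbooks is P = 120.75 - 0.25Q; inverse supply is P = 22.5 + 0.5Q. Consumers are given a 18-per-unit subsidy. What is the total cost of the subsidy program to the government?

Government cost = 2790

Pre-subsidy: 120.75 - 0.25Q = 22.5 + 0.5Q gives Q* = 131 and P* = 88.
With the rebate, buyers effectively pay Pb = Ps − 18, where Ps is the price sellers receive.
On the curves, Pb = 120.75 - 0.25Q and Ps = 22.5 + 0.5Q; the wedge Ps − Pb = 18 gives 22.5 + 0.5Q − (120.75 - 0.25Q) = 18, so Q' = 155.
Then Pb = 120.75 − 0.25·155 = 82 and Ps = 22.5 + 0.5·155 = 100.
Government outlay = subsidy × quantity = 18 × 155 = 2790.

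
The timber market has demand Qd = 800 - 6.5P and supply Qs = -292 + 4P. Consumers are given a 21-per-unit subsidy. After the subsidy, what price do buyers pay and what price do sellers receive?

Buyers pay 96; sellers receive 117

Pre-subsidy: 800 - 6.5P = -292 + 4P gives P* = 104, Q* = 124.
With the rebate, buyers effectively pay Pb = Ps − 21, where Ps is the price sellers receive.
Demand in terms of Ps becomes Qd = 800 − 6.5(Ps − 21) = 936.5 - 6.5Ps. Setting this equal to supply: 936.5 - 6.5Ps = -292 + 4Ps, so Ps = 117.
Buyers pay Pb = 117 − 21 = 96; Q' = -292 + 4·117 = 176.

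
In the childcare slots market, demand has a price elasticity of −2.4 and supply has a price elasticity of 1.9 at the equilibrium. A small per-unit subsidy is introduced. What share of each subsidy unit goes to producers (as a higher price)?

Producer share = 24/43

For a small subsidy around the equilibrium, the benefit split depends on the relative slopes, which at a point are proportional to the elasticities.
Buyer share = εs/(εs + |εd|) = 1.9/(1.9 + 2.4) = 19/43; seller share = |εd|/(εs + |εd|) = 24/43.
So producers capture 24/43 of the subsidy.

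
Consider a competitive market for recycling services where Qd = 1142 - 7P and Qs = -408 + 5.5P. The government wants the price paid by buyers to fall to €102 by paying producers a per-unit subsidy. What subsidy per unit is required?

At a buyer price of 102, quantity demanded is 1142 − 7·102 = 428.
Sellers supply 428 only when they receive Ps with -408 + 5.5·Ps = 428, i.e. Ps = 152.
s = Ps − Pb = 152 − 102 = 50.

Required subsidy s = €50 per unit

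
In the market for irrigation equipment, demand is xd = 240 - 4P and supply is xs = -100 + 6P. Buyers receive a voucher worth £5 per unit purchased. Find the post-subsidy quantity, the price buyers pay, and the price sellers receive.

x' = 116; buyers pay £31; sellers receive £36

Pre-subsidy: 240 - 4P = -100 + 6P gives P* = 34, x* = 104.
With the rebate, buyers effectively pay Pb = Ps − 5, where Ps is the price sellers receive.
Demand in terms of Ps becomes xd = 240 − 4(Ps − 5) = 260 - 4Ps. Setting this equal to supply: 260 - 4Ps = -100 + 6Ps, so Ps = 36.
Buyers pay Pb = 36 − 5 = 31; x' = -100 + 6·36 = 116.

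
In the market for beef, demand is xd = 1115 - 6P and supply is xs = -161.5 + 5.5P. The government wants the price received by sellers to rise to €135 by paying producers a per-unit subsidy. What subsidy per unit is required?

At a seller price of 135, quantity supplied is -161.5 + 5.5·135 = 581.
Buyers absorb 581 only when they pay Pb with 1115 − 6·Pb = 581, i.e. Pb = 89.
s = Ps − Pb = 135 − 89 = 46.

Required subsidy s = €46 per unit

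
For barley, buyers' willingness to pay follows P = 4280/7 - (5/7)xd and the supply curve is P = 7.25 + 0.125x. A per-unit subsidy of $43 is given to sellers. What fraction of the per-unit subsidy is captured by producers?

Producer share = 7/47

Pre-subsidy: 4280/7 - (5/7)x = 7.25 + 0.125x gives x* = 33834/47 and P* = 4570/47.
With the subsidy, sellers receive Ps = Pb + 43 for each unit, where Pb is the price buyers pay.
On the curves, Pb = 4280/7 - (5/7)x and Ps = 7.25 + 0.125x; the wedge Ps − Pb = 43 gives 7.25 + 0.125x − (4280/7 - (5/7)x) = 43, so x' = 36242/47.
Then Pb = 4280/7 − (5/7)·(36242/47) = 2850/47 and Ps = 7.25 + 0.125·(36242/47) = 4871/47.
Buyers' price falls by P* − Pb = 4570/47 − 2850/47 = 1720/47; sellers' price rises by Ps − P* = 4871/47 − 4570/47 = 301/47.
So producers capture (301/47)/43 = 7/47 of each unit of subsidy.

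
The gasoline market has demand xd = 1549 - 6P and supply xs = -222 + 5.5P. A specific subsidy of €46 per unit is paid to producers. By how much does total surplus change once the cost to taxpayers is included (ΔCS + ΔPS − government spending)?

Net change in total surplus = -€3036

Pre-subsidy: 1549 - 6P = -222 + 5.5P gives P* = 154, x* = 625.
With the subsidy, sellers receive Ps = Pb + 46 for each unit, where Pb is the price buyers pay.
Supply in terms of Pb becomes xs = -222 + 5.5(Pb + 46) = 31 + 5.5Pb. Setting this equal to demand: 1549 - 6Pb = 31 + 5.5Pb, so Pb = 132.
Sellers receive Ps = 132 + 46 = 178; x' = 1549 − 6·132 = 757.
ΔCS = ½(625 + 757)(154 − 132) = 15202; ΔPS = ½(625 + 757)(178 − 154) = 16584.
Government spending = 46 × 757 = 34822.
Net change = 15202 + 16584 − 34822 = -3036. The loss equals the DWL triangle ½·46·132.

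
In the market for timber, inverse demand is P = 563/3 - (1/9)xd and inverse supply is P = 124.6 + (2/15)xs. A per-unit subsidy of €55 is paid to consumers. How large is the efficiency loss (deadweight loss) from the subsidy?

Deadweight loss = €6187.5

Pre-subsidy: 563/3 - (1/9)x = 124.6 + (2/15)x gives x* = 258 and P* = 159.
With the rebate, buyers effectively pay Pb = Ps − 55, where Ps is the price sellers receive.
On the curves, Pb = 563/3 - (1/9)x and Ps = 124.6 + (2/15)x; the wedge Ps − Pb = 55 gives 124.6 + (2/15)x − (563/3 - (1/9)x) = 55, so x' = 483.
Then Pb = 563/3 − (1/9)·483 = 134 and Ps = 124.6 + (2/15)·483 = 189.
The subsidy expands output by 483 − 258 = 225 past the efficient level; on those units the gap between marginal cost and willingness to pay runs from 0 up to 55.
DWL = ½ × 55 × 225 = 6187.5.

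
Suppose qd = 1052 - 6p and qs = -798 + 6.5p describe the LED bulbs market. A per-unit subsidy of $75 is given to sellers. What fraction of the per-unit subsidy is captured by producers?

Pre-subsidy: 1052 - 6p = -798 + 6.5p gives p* = 148, q* = 164.
With the subsidy, sellers receive ps = pb + 75 for each unit, where pb is the price buyers pay.
Supply in terms of pb becomes qs = -798 + 6.5(pb + 75) = -310.5 + 6.5pb. Setting this equal to demand: 1052 - 6pb = -310.5 + 6.5pb, so pb = 109.
Sellers receive ps = 109 + 75 = 184; q' = 1052 − 6·109 = 398.
Buyers' price falls by p* − pb = 148 − 109 = 39; sellers' price rises by ps − p* = 184 − 148 = 36.
So producers capture 36/75 = 0.48 of each unit of subsidy.

Producer share = 0.48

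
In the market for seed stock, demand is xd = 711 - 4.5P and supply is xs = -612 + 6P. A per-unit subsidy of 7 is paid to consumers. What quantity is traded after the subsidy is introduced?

x' = 162

Pre-subsidy: 711 - 4.5P = -612 + 6P gives P* = 126, x* = 144.
With the rebate, buyers effectively pay Pb = Ps − 7, where Ps is the price sellers receive.
Demand in terms of Ps becomes xd = 711 − 4.5(Ps − 7) = 742.5 - 4.5Ps. Setting this equal to supply: 742.5 - 4.5Ps = -612 + 6Ps, so Ps = 129.
Buyers pay Pb = 129 − 7 = 122; x' = -612 + 6·129 = 162.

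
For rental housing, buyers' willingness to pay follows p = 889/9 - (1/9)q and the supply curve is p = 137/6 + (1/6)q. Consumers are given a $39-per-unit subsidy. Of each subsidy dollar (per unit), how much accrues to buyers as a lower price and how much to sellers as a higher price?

Buyers gain $15.6 per unit; sellers gain $23.4 per unit

Pre-subsidy: 889/9 - (1/9)q = 137/6 + (1/6)q gives q* = 273.4 and p* = 68.4.
With the rebate, buyers effectively pay pb = ps − 39, where ps is the price sellers receive.
On the curves, pb = 889/9 - (1/9)q and ps = 137/6 + (1/6)q; the wedge ps − pb = 39 gives 137/6 + (1/6)q − (889/9 - (1/9)q) = 39, so q' = 413.8.
Then pb = 889/9 − (1/9)·413.8 = 52.8 and ps = 137/6 + (1/6)·413.8 = 91.8.
Buyers' price falls by p* − pb = 68.4 − 52.8 = 15.6; sellers' price rises by ps − p* = 91.8 − 68.4 = 23.4.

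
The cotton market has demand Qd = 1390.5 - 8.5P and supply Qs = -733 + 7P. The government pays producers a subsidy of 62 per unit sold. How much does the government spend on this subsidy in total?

Pre-subsidy: 1390.5 - 8.5P = -733 + 7P gives P* = 137, Q* = 226.
With the subsidy, sellers receive Ps = Pb + 62 for each unit, where Pb is the price buyers pay.
Supply in terms of Pb becomes Qs = -733 + 7(Pb + 62) = -299 + 7Pb. Setting this equal to demand: 1390.5 - 8.5Pb = -299 + 7Pb, so Pb = 109.
Sellers receive Ps = 109 + 62 = 171; Q' = 1390.5 − 8.5·109 = 464.
Government outlay = subsidy × quantity = 62 × 464 = 28768.

Government cost = 28768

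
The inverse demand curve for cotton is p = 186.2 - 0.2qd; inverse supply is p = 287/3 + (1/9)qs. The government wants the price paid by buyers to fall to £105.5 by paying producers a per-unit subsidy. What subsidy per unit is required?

Required subsidy s = £35 per unit

At a buyer price of 105.5, quantity demanded is 931 − 5·105.5 = 403.5.
Sellers supply 403.5 only when they receive ps = 287/3 + (1/9)·403.5 = 140.5.
s = ps − pb = 140.5 − 105.5 = 35.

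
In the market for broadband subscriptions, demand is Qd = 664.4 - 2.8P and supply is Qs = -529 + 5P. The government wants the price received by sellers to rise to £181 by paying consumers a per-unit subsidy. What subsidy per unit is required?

At a seller price of 181, quantity supplied is -529 + 5·181 = 376.
Buyers absorb 376 only when they pay Pb with 664.4 − 2.8·Pb = 376, i.e. Pb = 103.
s = Ps − Pb = 181 − 103 = 78.

Required subsidy s = £78 per unit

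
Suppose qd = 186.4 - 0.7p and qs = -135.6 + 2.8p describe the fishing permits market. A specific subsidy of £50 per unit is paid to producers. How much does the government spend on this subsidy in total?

Government cost = £7500

Pre-subsidy: 186.4 - 0.7p = -135.6 + 2.8p gives p* = 92, q* = 122.
With the subsidy, sellers receive ps = pb + 50 for each unit, where pb is the price buyers pay.
Supply in terms of pb becomes qs = -135.6 + 2.8(pb + 50) = 4.4 + 2.8pb. Setting this equal to demand: 186.4 - 0.7pb = 4.4 + 2.8pb, so pb = 52.
Sellers receive ps = 52 + 50 = 102; q' = 186.4 − 0.7·52 = 150.
Government outlay = subsidy × quantity = 50 × 150 = 7500.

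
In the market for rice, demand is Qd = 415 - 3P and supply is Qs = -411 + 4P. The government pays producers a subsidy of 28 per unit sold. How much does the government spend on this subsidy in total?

Pre-subsidy: 415 - 3P = -411 + 4P gives P* = 118, Q* = 61.
With the subsidy, sellers receive Ps = Pb + 28 for each unit, where Pb is the price buyers pay.
Supply in terms of Pb becomes Qs = -411 + 4(Pb + 28) = -299 + 4Pb. Setting this equal to demand: 415 - 3Pb = -299 + 4Pb, so Pb = 102.
Sellers receive Ps = 102 + 28 = 130; Q' = 415 − 3·102 = 109.
Government outlay = subsidy × quantity = 28 × 109 = 3052.

Government cost = 3052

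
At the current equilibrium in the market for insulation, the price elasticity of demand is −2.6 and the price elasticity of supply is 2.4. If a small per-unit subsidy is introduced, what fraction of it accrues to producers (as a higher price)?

For a small subsidy around the equilibrium, the benefit split depends on the relative slopes, which at a point are proportional to the elasticities.
Buyer share = εs/(εs + |εd|) = 2.4/(2.4 + 2.6) = 0.48; seller share = |εd|/(εs + |εd|) = 0.52.
So producers capture 0.52 of the subsidy.

Producer share = 0.52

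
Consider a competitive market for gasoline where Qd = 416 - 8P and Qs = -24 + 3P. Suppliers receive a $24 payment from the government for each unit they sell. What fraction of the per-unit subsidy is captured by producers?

Pre-subsidy: 416 - 8P = -24 + 3P gives P* = 40, Q* = 96.
With the subsidy, sellers receive Ps = Pb + 24 for each unit, where Pb is the price buyers pay.
Supply in terms of Pb becomes Qs = -24 + 3(Pb + 24) = 48 + 3Pb. Setting this equal to demand: 416 - 8Pb = 48 + 3Pb, so Pb = 368/11.
Sellers receive Ps = 368/11 + 24 = 632/11; Q' = 416 − 8·(368/11) = 1632/11.
Buyers' price falls by P* − Pb = 40 − 368/11 = 72/11; sellers' price rises by Ps − P* = 632/11 − 40 = 192/11.
So producers capture (192/11)/24 = 8/11 of each unit of subsidy.

Producer share = 8/11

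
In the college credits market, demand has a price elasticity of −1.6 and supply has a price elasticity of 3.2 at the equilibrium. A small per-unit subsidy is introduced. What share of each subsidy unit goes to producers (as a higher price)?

For a small subsidy around the equilibrium, the benefit split depends on the relative slopes, which at a point are proportional to the elasticities.
Buyer share = εs/(εs + |εd|) = 3.2/(3.2 + 1.6) = 2/3; seller share = |εd|/(εs + |εd|) = 1/3.
So producers capture 1/3 of the subsidy.

Producer share = 1/3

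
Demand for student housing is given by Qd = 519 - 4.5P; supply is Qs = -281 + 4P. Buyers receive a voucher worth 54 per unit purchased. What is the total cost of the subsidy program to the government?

Government cost = 192618/17

Pre-subsidy: 519 - 4.5P = -281 + 4P gives P* = 1600/17, Q* = 1623/17.
With the rebate, buyers effectively pay Pb = Ps − 54, where Ps is the price sellers receive.
Demand in terms of Ps becomes Qd = 519 − 4.5(Ps − 54) = 762 - 4.5Ps. Setting this equal to supply: 762 - 4.5Ps = -281 + 4Ps, so Ps = 2086/17.
Buyers pay Pb = 2086/17 − 54 = 1168/17; Q' = -281 + 4·(2086/17) = 3567/17.
Government outlay = subsidy × quantity = 54 × 3567/17 = 192618/17.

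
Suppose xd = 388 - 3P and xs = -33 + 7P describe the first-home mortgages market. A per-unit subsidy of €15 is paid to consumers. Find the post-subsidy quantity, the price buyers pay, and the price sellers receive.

x' = 293.2; buyers pay €31.6; sellers receive €46.6

Pre-subsidy: 388 - 3P = -33 + 7P gives P* = 42.1, x* = 261.7.
With the rebate, buyers effectively pay Pb = Ps − 15, where Ps is the price sellers receive.
Demand in terms of Ps becomes xd = 388 − 3(Ps − 15) = 433 - 3Ps. Setting this equal to supply: 433 - 3Ps = -33 + 7Ps, so Ps = 46.6.
Buyers pay Pb = 46.6 − 15 = 31.6; x' = -33 + 7·46.6 = 293.2.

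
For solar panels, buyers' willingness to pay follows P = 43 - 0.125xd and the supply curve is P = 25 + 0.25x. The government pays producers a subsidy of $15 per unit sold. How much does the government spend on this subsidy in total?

Government cost = $1320

Pre-subsidy: 43 - 0.125x = 25 + 0.25x gives x* = 48 and P* = 37.
With the subsidy, sellers receive Ps = Pb + 15 for each unit, where Pb is the price buyers pay.
On the curves, Pb = 43 - 0.125x and Ps = 25 + 0.25x; the wedge Ps − Pb = 15 gives 25 + 0.25x − (43 - 0.125x) = 15, so x' = 88.
Then Pb = 43 − 0.125·88 = 32 and Ps = 25 + 0.25·88 = 47.
Government outlay = subsidy × quantity = 15 × 88 = 1320.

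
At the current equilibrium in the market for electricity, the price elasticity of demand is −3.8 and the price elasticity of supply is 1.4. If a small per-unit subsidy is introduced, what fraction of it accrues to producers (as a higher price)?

Producer share = 19/26

For a small subsidy around the equilibrium, the benefit split depends on the relative slopes, which at a point are proportional to the elasticities.
Buyer share = εs/(εs + |εd|) = 1.4/(1.4 + 3.8) = 7/26; seller share = |εd|/(εs + |εd|) = 19/26.
So producers capture 19/26 of the subsidy.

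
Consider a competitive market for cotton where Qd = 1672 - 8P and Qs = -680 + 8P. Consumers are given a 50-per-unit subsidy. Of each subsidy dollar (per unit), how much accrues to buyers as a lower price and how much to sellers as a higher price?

Buyers gain 25 per unit; sellers gain 25 per unit

Pre-subsidy: 1672 - 8P = -680 + 8P gives P* = 147, Q* = 496.
With the rebate, buyers effectively pay Pb = Ps − 50, where Ps is the price sellers receive.
Demand in terms of Ps becomes Qd = 1672 − 8(Ps − 50) = 2072 - 8Ps. Setting this equal to supply: 2072 - 8Ps = -680 + 8Ps, so Ps = 172.
Buyers pay Pb = 172 − 50 = 122; Q' = -680 + 8·172 = 696.
Buyers' price falls by P* − Pb = 147 − 122 = 25; sellers' price rises by Ps − P* = 172 − 147 = 25.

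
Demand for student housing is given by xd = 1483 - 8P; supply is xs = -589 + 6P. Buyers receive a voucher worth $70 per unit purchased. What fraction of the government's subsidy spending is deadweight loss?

Pre-subsidy: 1483 - 8P = -589 + 6P gives P* = 148, x* = 299.
With the rebate, buyers effectively pay Pb = Ps − 70, where Ps is the price sellers receive.
Demand in terms of Ps becomes xd = 1483 − 8(Ps − 70) = 2043 - 8Ps. Setting this equal to supply: 2043 - 8Ps = -589 + 6Ps, so Ps = 188.
Buyers pay Pb = 188 − 70 = 118; x' = -589 + 6·188 = 539.
ΔCS = ½(299 + 539)(148 − 118) = 12570; ΔPS = ½(299 + 539)(188 − 148) = 16760.
Government spending = 70 × 539 = 37730.
DWL = ½ × 70 × (539 − 299) = 8400; fraction = 8400 / 37730 = 120/539.

DWL / government spending = 120/539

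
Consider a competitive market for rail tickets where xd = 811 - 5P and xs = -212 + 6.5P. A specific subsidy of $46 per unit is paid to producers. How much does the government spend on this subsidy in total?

Pre-subsidy: 811 - 5P = -212 + 6.5P gives P* = 2046/23, x* = 8423/23.
With the subsidy, sellers receive Ps = Pb + 46 for each unit, where Pb is the price buyers pay.
Supply in terms of Pb becomes xs = -212 + 6.5(Pb + 46) = 87 + 6.5Pb. Setting this equal to demand: 811 - 5Pb = 87 + 6.5Pb, so Pb = 1448/23.
Sellers receive Ps = 1448/23 + 46 = 2506/23; x' = 811 − 5·(1448/23) = 11413/23.
Government outlay = subsidy × quantity = 46 × 11413/23 = 22826.

Government cost = $22826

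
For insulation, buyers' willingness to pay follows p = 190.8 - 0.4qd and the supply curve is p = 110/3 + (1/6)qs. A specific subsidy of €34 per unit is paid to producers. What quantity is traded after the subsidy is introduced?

q' = 332

Pre-subsidy: 190.8 - 0.4q = 110/3 + (1/6)q gives q* = 272 and p* = 82.
With the subsidy, sellers receive ps = pb + 34 for each unit, where pb is the price buyers pay.
On the curves, pb = 190.8 - 0.4q and ps = 110/3 + (1/6)q; the wedge ps − pb = 34 gives 110/3 + (1/6)q − (190.8 - 0.4q) = 34, so q' = 332.
Then pb = 190.8 − 0.4·332 = 58 and ps = 110/3 + (1/6)·332 = 92.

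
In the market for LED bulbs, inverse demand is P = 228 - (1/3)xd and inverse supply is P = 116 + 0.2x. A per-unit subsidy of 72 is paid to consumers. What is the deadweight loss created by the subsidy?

Pre-subsidy: 228 - (1/3)x = 116 + 0.2x gives x* = 210 and P* = 158.
With the rebate, buyers effectively pay Pb = Ps − 72, where Ps is the price sellers receive.
On the curves, Pb = 228 - (1/3)x and Ps = 116 + 0.2x; the wedge Ps − Pb = 72 gives 116 + 0.2x − (228 - (1/3)x) = 72, so x' = 345.
Then Pb = 228 − (1/3)·345 = 113 and Ps = 116 + 0.2·345 = 185.
The subsidy expands output by 345 − 210 = 135 past the efficient level; on those units the gap between marginal cost and willingness to pay runs from 0 up to 72.
DWL = ½ × 72 × 135 = 4860.

Deadweight loss = 4860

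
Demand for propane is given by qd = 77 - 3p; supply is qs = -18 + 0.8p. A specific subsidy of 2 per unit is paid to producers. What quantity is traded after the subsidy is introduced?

Pre-subsidy: 77 - 3p = -18 + 0.8p gives p* = 25, q* = 2.
With the subsidy, sellers receive ps = pb + 2 for each unit, where pb is the price buyers pay.
Supply in terms of pb becomes qs = -18 + 0.8(pb + 2) = -16.4 + 0.8pb. Setting this equal to demand: 77 - 3pb = -16.4 + 0.8pb, so pb = 467/19.
Sellers receive ps = 467/19 + 2 = 505/19; q' = 77 − 3·(467/19) = 62/19.

q' = 62/19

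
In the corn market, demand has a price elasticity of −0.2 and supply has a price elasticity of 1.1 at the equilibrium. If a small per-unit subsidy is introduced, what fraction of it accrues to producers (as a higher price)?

For a small subsidy around the equilibrium, the benefit split depends on the relative slopes, which at a point are proportional to the elasticities.
Buyer share = εs/(εs + |εd|) = 1.1/(1.1 + 0.2) = 11/13; seller share = |εd|/(εs + |εd|) = 2/13.
So producers capture 2/13 of the subsidy.

Producer share = 2/13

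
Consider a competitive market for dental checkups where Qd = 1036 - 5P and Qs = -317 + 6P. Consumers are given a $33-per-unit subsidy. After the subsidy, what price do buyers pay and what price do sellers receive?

Buyers pay $105; sellers receive $138

Pre-subsidy: 1036 - 5P = -317 + 6P gives P* = 123, Q* = 421.
With the rebate, buyers effectively pay Pb = Ps − 33, where Ps is the price sellers receive.
Demand in terms of Ps becomes Qd = 1036 − 5(Ps − 33) = 1201 - 5Ps. Setting this equal to supply: 1201 - 5Ps = -317 + 6Ps, so Ps = 138.
Buyers pay Pb = 138 − 33 = 105; Q' = -317 + 6·138 = 511.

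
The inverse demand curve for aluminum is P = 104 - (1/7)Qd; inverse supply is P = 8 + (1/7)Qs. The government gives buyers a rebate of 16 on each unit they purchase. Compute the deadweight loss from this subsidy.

Deadweight loss = 448

Pre-subsidy: 104 - (1/7)Q = 8 + (1/7)Q gives Q* = 336 and P* = 56.
With the rebate, buyers effectively pay Pb = Ps − 16, where Ps is the price sellers receive.
On the curves, Pb = 104 - (1/7)Q and Ps = 8 + (1/7)Q; the wedge Ps − Pb = 16 gives 8 + (1/7)Q − (104 - (1/7)Q) = 16, so Q' = 392.
Then Pb = 104 − (1/7)·392 = 48 and Ps = 8 + (1/7)·392 = 64.
The subsidy expands output by 392 − 336 = 56 past the efficient level; on those units the gap between marginal cost and willingness to pay runs from 0 up to 16.
DWL = ½ × 16 × 56 = 448.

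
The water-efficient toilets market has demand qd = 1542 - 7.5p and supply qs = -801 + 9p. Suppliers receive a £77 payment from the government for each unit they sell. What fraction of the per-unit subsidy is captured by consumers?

Consumer share = 6/11

Pre-subsidy: 1542 - 7.5p = -801 + 9p gives p* = 142, q* = 477.
With the subsidy, sellers receive ps = pb + 77 for each unit, where pb is the price buyers pay.
Supply in terms of pb becomes qs = -801 + 9(pb + 77) = -108 + 9pb. Setting this equal to demand: 1542 - 7.5pb = -108 + 9pb, so pb = 100.
Sellers receive ps = 100 + 77 = 177; q' = 1542 − 7.5·100 = 792.
Buyers' price falls by p* − pb = 142 − 100 = 42; sellers' price rises by ps − p* = 177 − 142 = 35.
So consumers capture 42/77 = 6/11 of each unit of subsidy.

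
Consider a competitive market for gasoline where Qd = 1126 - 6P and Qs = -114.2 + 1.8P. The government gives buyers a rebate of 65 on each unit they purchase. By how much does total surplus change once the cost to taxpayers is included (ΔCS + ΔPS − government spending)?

Pre-subsidy: 1126 - 6P = -114.2 + 1.8P gives P* = 159, Q* = 172.
With the rebate, buyers effectively pay Pb = Ps − 65, where Ps is the price sellers receive.
Demand in terms of Ps becomes Qd = 1126 − 6(Ps − 65) = 1516 - 6Ps. Setting this equal to supply: 1516 - 6Ps = -114.2 + 1.8Ps, so Ps = 209.
Buyers pay Pb = 209 − 65 = 144; Q' = -114.2 + 1.8·209 = 262.
ΔCS = ½(172 + 262)(159 − 144) = 3255; ΔPS = ½(172 + 262)(209 − 159) = 10850.
Government spending = 65 × 262 = 17030.
Net change = 3255 + 10850 − 17030 = -2925. The loss equals the DWL triangle ½·65·90.

Net change in total surplus = -2925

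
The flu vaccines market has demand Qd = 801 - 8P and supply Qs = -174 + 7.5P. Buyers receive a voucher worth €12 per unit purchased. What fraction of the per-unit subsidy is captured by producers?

Producer share = 16/31

Pre-subsidy: 801 - 8P = -174 + 7.5P gives P* = 1950/31, Q* = 9231/31.
With the rebate, buyers effectively pay Pb = Ps − 12, where Ps is the price sellers receive.
Demand in terms of Ps becomes Qd = 801 − 8(Ps − 12) = 897 - 8Ps. Setting this equal to supply: 897 - 8Ps = -174 + 7.5Ps, so Ps = 2142/31.
Buyers pay Pb = 2142/31 − 12 = 1770/31; Q' = -174 + 7.5·(2142/31) = 10671/31.
Buyers' price falls by P* − Pb = 1950/31 − 1770/31 = 180/31; sellers' price rises by Ps − P* = 2142/31 − 1950/31 = 192/31.
So producers capture (192/31)/12 = 16/31 of each unit of subsidy.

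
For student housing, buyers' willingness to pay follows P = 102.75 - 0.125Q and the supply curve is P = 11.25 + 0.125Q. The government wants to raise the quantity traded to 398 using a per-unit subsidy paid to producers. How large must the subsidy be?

At Q = 398, from the demand curve buyers pay Pb = 102.75 − 0.125·398 = 53; from the supply curve sellers need Ps = 11.25 + 0.125·398 = 61.
The subsidy must fill the gap: s = Ps − Pb = 61 − 53 = 8.

Required subsidy s = 8 per unit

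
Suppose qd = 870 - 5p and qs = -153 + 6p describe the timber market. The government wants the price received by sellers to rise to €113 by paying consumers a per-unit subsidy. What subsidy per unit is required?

At a seller price of 113, quantity supplied is -153 + 6·113 = 525.
Buyers absorb 525 only when they pay pb with 870 − 5·pb = 525, i.e. pb = 69.
s = ps − pb = 113 − 69 = 44.

Required subsidy s = €44 per unit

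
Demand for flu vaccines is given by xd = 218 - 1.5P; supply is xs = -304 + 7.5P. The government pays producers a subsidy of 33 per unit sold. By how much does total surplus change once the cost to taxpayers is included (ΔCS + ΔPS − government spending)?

Net change in total surplus = -680.625

Pre-subsidy: 218 - 1.5P = -304 + 7.5P gives P* = 58, x* = 131.
With the subsidy, sellers receive Ps = Pb + 33 for each unit, where Pb is the price buyers pay.
Supply in terms of Pb becomes xs = -304 + 7.5(Pb + 33) = -56.5 + 7.5Pb. Setting this equal to demand: 218 - 1.5Pb = -56.5 + 7.5Pb, so Pb = 30.5.
Sellers receive Ps = 30.5 + 33 = 63.5; x' = 218 − 1.5·30.5 = 172.25.
ΔCS = ½(131 + 172.25)(58 − 30.5) = 4169.6875; ΔPS = ½(131 + 172.25)(63.5 − 58) = 833.9375.
Government spending = 33 × 172.25 = 5684.25.
Net change = 4169.6875 + 833.9375 − 5684.25 = -680.625. The loss equals the DWL triangle ½·33·41.25.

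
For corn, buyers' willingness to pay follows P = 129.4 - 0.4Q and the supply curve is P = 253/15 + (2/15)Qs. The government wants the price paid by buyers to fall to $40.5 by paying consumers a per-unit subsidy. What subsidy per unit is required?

At a buyer price of 40.5, quantity demanded is 323.5 − 2.5·40.5 = 222.25.
Sellers supply 222.25 only when they receive Ps = 253/15 + (2/15)·222.25 = 46.5.
s = Ps − Pb = 46.5 − 40.5 = 6.

Required subsidy s = $6 per unit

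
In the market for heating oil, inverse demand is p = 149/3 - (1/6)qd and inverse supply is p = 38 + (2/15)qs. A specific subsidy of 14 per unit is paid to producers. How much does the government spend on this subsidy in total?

Pre-subsidy: 149/3 - (1/6)q = 38 + (2/15)q gives q* = 350/9 and p* = 1166/27.
With the subsidy, sellers receive ps = pb + 14 for each unit, where pb is the price buyers pay.
On the curves, pb = 149/3 - (1/6)q and ps = 38 + (2/15)q; the wedge ps − pb = 14 gives 38 + (2/15)q − (149/3 - (1/6)q) = 14, so q' = 770/9.
Then pb = 149/3 − (1/6)·(770/9) = 956/27 and ps = 38 + (2/15)·(770/9) = 1334/27.
Government outlay = subsidy × quantity = 14 × 770/9 = 10780/9.

Government cost = 10780/9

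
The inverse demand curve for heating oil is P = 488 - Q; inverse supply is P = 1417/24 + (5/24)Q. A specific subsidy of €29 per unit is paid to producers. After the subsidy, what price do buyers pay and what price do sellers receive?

Pre-subsidy: 488 - Q = 1417/24 + (5/24)Q gives Q* = 355 and P* = 133.
With the subsidy, sellers receive Ps = Pb + 29 for each unit, where Pb is the price buyers pay.
On the curves, Pb = 488 - Q and Ps = 1417/24 + (5/24)Q; the wedge Ps − Pb = 29 gives 1417/24 + (5/24)Q − (488 - Q) = 29, so Q' = 379.
Then Pb = 488 − 1·379 = 109 and Ps = 1417/24 + (5/24)·379 = 138.

Buyers pay €109; sellers receive €138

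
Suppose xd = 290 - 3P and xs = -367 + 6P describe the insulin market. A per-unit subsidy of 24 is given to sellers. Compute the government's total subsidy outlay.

Pre-subsidy: 290 - 3P = -367 + 6P gives P* = 73, x* = 71.
With the subsidy, sellers receive Ps = Pb + 24 for each unit, where Pb is the price buyers pay.
Supply in terms of Pb becomes xs = -367 + 6(Pb + 24) = -223 + 6Pb. Setting this equal to demand: 290 - 3Pb = -223 + 6Pb, so Pb = 57.
Sellers receive Ps = 57 + 24 = 81; x' = 290 − 3·57 = 119.
Government outlay = subsidy × quantity = 24 × 119 = 2856.

Government cost = 2856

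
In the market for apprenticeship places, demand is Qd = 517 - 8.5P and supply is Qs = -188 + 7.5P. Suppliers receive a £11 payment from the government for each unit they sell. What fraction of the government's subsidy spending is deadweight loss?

Pre-subsidy: 517 - 8.5P = -188 + 7.5P gives P* = 44.0625, Q* = 142.46875.
With the subsidy, sellers receive Ps = Pb + 11 for each unit, where Pb is the price buyers pay.
Supply in terms of Pb becomes Qs = -188 + 7.5(Pb + 11) = -105.5 + 7.5Pb. Setting this equal to demand: 517 - 8.5Pb = -105.5 + 7.5Pb, so Pb = 38.90625.
Sellers receive Ps = 38.90625 + 11 = 49.90625; Q' = 517 − 8.5·38.90625 = 186.296875.
ΔCS = ½(142.46875 + 186.296875)(44.0625 − 38.90625) = 847.598876953125; ΔPS = ½(142.46875 + 186.296875)(49.90625 − 44.0625) = 960.612060546875.
Government spending = 11 × 186.296875 = 2049.265625.
DWL = ½ × 11 × (186.296875 − 142.46875) = 241.0546875; fraction = 241.0546875 / 2049.265625 = 2805/23846.

DWL / government spending = 2805/23846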